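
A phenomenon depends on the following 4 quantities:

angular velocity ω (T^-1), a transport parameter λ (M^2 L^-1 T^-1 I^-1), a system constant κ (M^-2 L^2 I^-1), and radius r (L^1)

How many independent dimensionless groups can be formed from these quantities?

There are 4 variables and 4 base dimensions (M, L, T, I).
The dimension matrix has rank 4.
Independent dimensionless groups: 4 − 4 = 0.

0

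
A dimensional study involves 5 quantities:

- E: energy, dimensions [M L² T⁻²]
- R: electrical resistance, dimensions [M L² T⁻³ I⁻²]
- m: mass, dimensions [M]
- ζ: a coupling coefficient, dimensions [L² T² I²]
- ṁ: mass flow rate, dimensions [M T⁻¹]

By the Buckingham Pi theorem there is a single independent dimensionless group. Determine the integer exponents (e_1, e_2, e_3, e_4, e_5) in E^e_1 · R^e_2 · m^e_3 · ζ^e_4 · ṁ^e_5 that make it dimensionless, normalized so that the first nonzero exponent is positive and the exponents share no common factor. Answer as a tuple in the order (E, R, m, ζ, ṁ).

(2, -1, 2, -1, -3)

M: e_1·(1) + e_2·(1) + e_3·(1) + e_4·(0) + e_5·(1) = 0
L: e_1·(2) + e_2·(2) + e_3·(0) + e_4·(2) + e_5·(0) = 0
T: e_1·(-2) + e_2·(-3) + e_3·(0) + e_4·(2) + e_5·(-1) = 0
I: e_1·(0) + e_2·(-2) + e_3·(0) + e_4·(2) + e_5·(0) = 0
Solving this homogeneous linear system for the smallest-integer solution (first nonzero entry positive) gives (2, -1, 2, -1, -3).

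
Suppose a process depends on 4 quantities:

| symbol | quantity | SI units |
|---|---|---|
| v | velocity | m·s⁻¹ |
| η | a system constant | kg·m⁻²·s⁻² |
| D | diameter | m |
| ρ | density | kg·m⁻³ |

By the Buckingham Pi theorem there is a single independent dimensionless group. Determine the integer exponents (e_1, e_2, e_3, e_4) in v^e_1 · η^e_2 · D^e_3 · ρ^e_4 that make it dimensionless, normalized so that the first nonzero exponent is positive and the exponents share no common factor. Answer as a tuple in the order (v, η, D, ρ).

(2, -1, -1, 1)

M: e_1·(0) + e_2·(1) + e_3·(0) + e_4·(1) = 0
L: e_1·(1) + e_2·(-2) + e_3·(1) + e_4·(-3) = 0
T: e_1·(-1) + e_2·(-2) + e_3·(0) + e_4·(0) = 0
Solving this homogeneous linear system for the smallest-integer solution (first nonzero entry positive) gives (2, -1, -1, 1).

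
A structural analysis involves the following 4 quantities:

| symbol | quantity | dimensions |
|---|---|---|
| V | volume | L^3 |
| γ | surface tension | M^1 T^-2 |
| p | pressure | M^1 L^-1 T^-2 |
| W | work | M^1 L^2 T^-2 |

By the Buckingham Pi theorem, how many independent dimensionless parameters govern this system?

2

There are 4 variables and 3 base dimensions (M, L, T).
The dimension matrix has rank 2 (less than 3: the dimension vectors are linearly dependent).
Independent dimensionless groups: 4 − 2 = 2.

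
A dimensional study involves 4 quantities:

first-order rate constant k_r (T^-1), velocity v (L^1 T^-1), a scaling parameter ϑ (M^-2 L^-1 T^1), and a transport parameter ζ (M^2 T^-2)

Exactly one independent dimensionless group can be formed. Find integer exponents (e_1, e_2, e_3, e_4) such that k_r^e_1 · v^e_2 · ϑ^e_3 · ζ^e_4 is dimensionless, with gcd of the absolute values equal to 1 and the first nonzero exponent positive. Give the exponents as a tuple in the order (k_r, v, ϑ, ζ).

M: e_1·(0) + e_2·(0) + e_3·(-2) + e_4·(2) = 0
L: e_1·(0) + e_2·(1) + e_3·(-1) + e_4·(0) = 0
T: e_1·(-1) + e_2·(-1) + e_3·(1) + e_4·(-2) = 0
Solving this homogeneous linear system for the smallest-integer solution (first nonzero entry positive) gives (2, -1, -1, -1).

(2, -1, -1, -1)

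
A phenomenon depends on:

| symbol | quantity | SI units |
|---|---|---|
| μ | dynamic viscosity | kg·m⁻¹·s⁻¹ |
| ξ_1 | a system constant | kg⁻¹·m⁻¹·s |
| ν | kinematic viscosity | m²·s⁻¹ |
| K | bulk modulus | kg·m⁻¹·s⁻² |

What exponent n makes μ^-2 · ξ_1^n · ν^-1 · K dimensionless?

-1

Balance the M exponent: (-1)·n from ξ_1, plus −2·(1) − (0) + (1) = -1 from the rest, must sum to zero.
−n − 1 = 0, so n = -1.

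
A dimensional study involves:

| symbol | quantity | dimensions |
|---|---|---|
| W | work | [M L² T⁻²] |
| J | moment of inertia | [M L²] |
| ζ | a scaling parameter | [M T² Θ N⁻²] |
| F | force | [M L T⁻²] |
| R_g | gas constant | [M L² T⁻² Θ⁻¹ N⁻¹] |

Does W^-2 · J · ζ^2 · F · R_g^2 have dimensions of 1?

no

Sum the exponent of each base dimension across the product:
  M: −2·[W]_M + [J]_M + 2·[ζ]_M + [F]_M + 2·[R_g]_M = −2·(1) + (1) + 2·(1) + (1) + 2·(1) = 4
  L: −2·[W]_L + [J]_L + 2·[ζ]_L + [F]_L + 2·[R_g]_L = −2·(2) + (2) + 2·(0) + (1) + 2·(2) = 3
  T: −2·[W]_T + [J]_T + 2·[ζ]_T + [F]_T + 2·[R_g]_T = −2·(-2) + (0) + 2·(2) + (-2) + 2·(-2) = 2
  Θ: −2·[W]_Θ + [J]_Θ + 2·[ζ]_Θ + [F]_Θ + 2·[R_g]_Θ = −2·(0) + (0) + 2·(1) + (0) + 2·(-1) = 0
  N: −2·[W]_N + [J]_N + 2·[ζ]_N + [F]_N + 2·[R_g]_N = −2·(0) + (0) + 2·(-2) + (0) + 2·(-1) = -6
Net dimensions [M⁴ L³ T² N⁻⁶] ≠ [1] — not dimensionless.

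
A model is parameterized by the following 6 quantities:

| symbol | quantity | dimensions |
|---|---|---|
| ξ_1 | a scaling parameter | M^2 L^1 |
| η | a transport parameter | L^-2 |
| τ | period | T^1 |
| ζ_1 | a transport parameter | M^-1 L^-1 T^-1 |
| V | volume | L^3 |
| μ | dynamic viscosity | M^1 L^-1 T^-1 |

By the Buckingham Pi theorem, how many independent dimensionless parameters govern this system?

3

There are 6 variables and 3 base dimensions (M, L, T).
The dimension matrix has rank 3.
Independent dimensionless groups: 6 − 3 = 3.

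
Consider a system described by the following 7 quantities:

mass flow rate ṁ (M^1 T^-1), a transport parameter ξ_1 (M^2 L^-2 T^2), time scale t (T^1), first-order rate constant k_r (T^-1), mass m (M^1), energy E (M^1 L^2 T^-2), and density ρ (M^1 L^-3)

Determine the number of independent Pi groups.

4

There are 7 variables and 3 base dimensions (M, L, T).
The dimension matrix has rank 3.
Independent dimensionless groups: 7 − 3 = 4.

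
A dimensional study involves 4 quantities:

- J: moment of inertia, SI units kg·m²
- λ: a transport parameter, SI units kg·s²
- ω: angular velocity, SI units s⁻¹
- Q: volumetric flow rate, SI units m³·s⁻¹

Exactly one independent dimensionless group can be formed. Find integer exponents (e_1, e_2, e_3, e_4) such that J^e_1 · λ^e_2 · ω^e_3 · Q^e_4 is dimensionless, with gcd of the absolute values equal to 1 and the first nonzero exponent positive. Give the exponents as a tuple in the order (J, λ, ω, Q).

M: e_1·(1) + e_2·(1) + e_3·(0) + e_4·(0) = 0
L: e_1·(2) + e_2·(0) + e_3·(0) + e_4·(3) = 0
T: e_1·(0) + e_2·(2) + e_3·(-1) + e_4·(-1) = 0
Solving this homogeneous linear system for the smallest-integer solution (first nonzero entry positive) gives (3, -3, -4, -2).

(3, -3, -4, -2)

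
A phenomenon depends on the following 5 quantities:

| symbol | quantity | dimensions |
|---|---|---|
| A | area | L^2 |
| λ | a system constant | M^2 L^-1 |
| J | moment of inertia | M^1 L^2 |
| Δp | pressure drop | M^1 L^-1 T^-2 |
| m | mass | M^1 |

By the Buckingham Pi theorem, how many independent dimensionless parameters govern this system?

2

There are 5 variables and 3 base dimensions (M, L, T).
The dimension matrix has rank 3.
Independent dimensionless groups: 5 − 3 = 2.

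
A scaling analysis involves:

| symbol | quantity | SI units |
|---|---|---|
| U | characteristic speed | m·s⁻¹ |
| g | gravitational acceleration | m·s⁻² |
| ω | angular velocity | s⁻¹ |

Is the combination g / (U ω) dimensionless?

Sum the exponent of each base dimension across the product:
  M: −[U]_M + [g]_M − [ω]_M = −(0) + (0) − (0) = 0
  L: −[U]_L + [g]_L − [ω]_L = −(1) + (1) − (0) = 0
  T: −[U]_T + [g]_T − [ω]_T = −(-1) + (-2) − (-1) = 0
All base exponents vanish — dimensionless.

yes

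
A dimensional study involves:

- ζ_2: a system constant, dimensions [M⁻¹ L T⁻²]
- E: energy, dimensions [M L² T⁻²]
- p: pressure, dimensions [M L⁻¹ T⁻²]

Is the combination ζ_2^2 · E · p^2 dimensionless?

no

Sum the exponent of each base dimension across the product:
  M: 2·[ζ_2]_M + [E]_M + 2·[p]_M = 2·(-1) + (1) + 2·(1) = 1
  L: 2·[ζ_2]_L + [E]_L + 2·[p]_L = 2·(1) + (2) + 2·(-1) = 2
  T: 2·[ζ_2]_T + [E]_T + 2·[p]_T = 2·(-2) + (-2) + 2·(-2) = -10
Net dimensions [M L² T⁻¹⁰] ≠ [1] — not dimensionless.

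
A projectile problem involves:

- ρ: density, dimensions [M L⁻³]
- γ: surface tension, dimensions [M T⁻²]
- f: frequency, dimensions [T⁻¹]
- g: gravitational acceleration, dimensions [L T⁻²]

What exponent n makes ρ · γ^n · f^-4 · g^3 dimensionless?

Balance the M exponent: (1)·n from γ, plus (1) − 4·(0) + 3·(0) = 1 from the rest, must sum to zero.
n + 1 = 0, so n = -1.

-1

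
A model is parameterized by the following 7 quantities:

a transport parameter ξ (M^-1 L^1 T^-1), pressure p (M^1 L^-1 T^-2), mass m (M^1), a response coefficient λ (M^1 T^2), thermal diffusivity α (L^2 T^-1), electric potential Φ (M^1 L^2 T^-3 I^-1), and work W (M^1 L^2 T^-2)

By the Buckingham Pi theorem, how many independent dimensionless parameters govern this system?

3

There are 7 variables and 4 base dimensions (M, L, T, I).
The dimension matrix has rank 4.
Independent dimensionless groups: 7 − 4 = 3.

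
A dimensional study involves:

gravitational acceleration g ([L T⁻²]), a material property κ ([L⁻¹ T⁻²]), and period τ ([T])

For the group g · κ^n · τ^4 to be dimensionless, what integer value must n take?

Balance the L exponent: (-1)·n from κ, plus (1) + 4·(0) = 1 from the rest, must sum to zero.
−n + 1 = 0, so n = 1.

1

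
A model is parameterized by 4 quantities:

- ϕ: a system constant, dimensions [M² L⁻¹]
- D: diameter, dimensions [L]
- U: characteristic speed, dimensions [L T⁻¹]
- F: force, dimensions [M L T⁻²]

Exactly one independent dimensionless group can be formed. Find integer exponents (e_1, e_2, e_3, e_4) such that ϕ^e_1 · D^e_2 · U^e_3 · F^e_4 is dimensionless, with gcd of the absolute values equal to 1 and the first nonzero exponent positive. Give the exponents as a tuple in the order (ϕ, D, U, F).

M: e_1·(2) + e_2·(0) + e_3·(0) + e_4·(1) = 0
L: e_1·(-1) + e_2·(1) + e_3·(1) + e_4·(1) = 0
T: e_1·(0) + e_2·(0) + e_3·(-1) + e_4·(-2) = 0
Solving this homogeneous linear system for the smallest-integer solution (first nonzero entry positive) gives (1, -1, 4, -2).

(1, -1, 4, -2)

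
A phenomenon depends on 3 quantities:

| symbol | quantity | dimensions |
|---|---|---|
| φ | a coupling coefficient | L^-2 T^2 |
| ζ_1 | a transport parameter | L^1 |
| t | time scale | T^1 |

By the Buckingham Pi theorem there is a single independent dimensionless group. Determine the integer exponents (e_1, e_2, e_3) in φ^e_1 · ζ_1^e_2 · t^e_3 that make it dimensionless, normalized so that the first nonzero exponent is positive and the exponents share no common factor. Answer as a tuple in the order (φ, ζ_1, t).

L: e_1·(-2) + e_2·(1) + e_3·(0) = 0
T: e_1·(2) + e_2·(0) + e_3·(1) = 0
Solving this homogeneous linear system for the smallest-integer solution (first nonzero entry positive) gives (1, 2, -2).

(1, 2, -2)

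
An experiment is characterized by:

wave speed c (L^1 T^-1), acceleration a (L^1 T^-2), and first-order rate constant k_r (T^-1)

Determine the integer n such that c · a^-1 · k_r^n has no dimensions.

Balance the T exponent: (-1)·n from k_r, plus (-1) − (-2) = 1 from the rest, must sum to zero.
−n + 1 = 0, so n = 1.

1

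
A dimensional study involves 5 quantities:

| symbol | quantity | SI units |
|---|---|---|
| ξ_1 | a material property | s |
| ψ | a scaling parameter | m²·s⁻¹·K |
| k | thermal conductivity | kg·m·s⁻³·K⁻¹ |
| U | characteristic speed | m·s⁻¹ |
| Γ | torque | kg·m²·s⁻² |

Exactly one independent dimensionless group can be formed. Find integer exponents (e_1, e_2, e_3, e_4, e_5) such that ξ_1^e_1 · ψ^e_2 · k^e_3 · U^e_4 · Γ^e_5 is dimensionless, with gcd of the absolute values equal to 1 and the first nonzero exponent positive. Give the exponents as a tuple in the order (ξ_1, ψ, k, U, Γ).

(1, 1, 1, -1, -1)

M: e_1·(0) + e_2·(0) + e_3·(1) + e_4·(0) + e_5·(1) = 0
L: e_1·(0) + e_2·(2) + e_3·(1) + e_4·(1) + e_5·(2) = 0
T: e_1·(1) + e_2·(-1) + e_3·(-3) + e_4·(-1) + e_5·(-2) = 0
Θ: e_1·(0) + e_2·(1) + e_3·(-1) + e_4·(0) + e_5·(0) = 0
Solving this homogeneous linear system for the smallest-integer solution (first nonzero entry positive) gives (1, 1, 1, -1, -1).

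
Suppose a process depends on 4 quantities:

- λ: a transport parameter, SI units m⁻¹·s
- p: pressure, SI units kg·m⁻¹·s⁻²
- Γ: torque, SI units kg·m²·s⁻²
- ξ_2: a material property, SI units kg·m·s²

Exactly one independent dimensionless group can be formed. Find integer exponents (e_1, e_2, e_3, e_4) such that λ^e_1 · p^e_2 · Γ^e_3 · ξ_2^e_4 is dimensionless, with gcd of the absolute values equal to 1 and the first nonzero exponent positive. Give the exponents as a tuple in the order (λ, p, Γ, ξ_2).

M: e_1·(0) + e_2·(1) + e_3·(1) + e_4·(1) = 0
L: e_1·(-1) + e_2·(-1) + e_3·(2) + e_4·(1) = 0
T: e_1·(1) + e_2·(-2) + e_3·(-2) + e_4·(2) = 0
Solving this homogeneous linear system for the smallest-integer solution (first nonzero entry positive) gives (4, -1, 2, -1).

(4, -1, 2, -1)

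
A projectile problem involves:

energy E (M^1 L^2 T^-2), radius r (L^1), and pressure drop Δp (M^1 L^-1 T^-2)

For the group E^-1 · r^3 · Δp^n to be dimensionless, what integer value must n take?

1

Balance the M exponent: (1)·n from Δp, plus −(1) + 3·(0) = -1 from the rest, must sum to zero.
n − 1 = 0, so n = 1.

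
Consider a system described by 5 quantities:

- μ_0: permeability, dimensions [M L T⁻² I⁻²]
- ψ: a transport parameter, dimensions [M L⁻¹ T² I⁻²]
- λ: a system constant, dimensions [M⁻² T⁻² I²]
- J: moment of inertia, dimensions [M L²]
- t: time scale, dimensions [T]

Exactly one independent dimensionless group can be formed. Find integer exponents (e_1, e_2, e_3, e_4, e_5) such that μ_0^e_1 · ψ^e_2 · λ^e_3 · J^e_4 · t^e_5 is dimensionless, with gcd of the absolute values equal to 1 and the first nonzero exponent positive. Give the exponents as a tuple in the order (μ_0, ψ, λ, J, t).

M: e_1·(1) + e_2·(1) + e_3·(-2) + e_4·(1) + e_5·(0) = 0
L: e_1·(1) + e_2·(-1) + e_3·(0) + e_4·(2) + e_5·(0) = 0
T: e_1·(-2) + e_2·(2) + e_3·(-2) + e_4·(0) + e_5·(1) = 0
I: e_1·(-2) + e_2·(-2) + e_3·(2) + e_4·(0) + e_5·(0) = 0
Solving this homogeneous linear system for the smallest-integer solution (first nonzero entry positive) gives (1, -3, -2, -2, 4).

(1, -3, -2, -2, 4)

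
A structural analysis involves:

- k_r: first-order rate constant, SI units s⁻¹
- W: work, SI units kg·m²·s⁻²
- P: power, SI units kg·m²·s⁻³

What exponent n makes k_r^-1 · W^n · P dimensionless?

-1

Balance the M exponent: (1)·n from W, plus −(0) + (1) = 1 from the rest, must sum to zero.
n + 1 = 0, so n = -1.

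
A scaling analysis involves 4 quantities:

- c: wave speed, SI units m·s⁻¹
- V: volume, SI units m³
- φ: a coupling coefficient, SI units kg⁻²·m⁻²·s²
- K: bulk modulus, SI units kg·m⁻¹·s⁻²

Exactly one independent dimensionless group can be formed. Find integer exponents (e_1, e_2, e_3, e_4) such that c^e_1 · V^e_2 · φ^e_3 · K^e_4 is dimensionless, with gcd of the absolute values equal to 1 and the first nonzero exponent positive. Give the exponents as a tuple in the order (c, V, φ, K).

M: e_1·(0) + e_2·(0) + e_3·(-2) + e_4·(1) = 0
L: e_1·(1) + e_2·(3) + e_3·(-2) + e_4·(-1) = 0
T: e_1·(-1) + e_2·(0) + e_3·(2) + e_4·(-2) = 0
Solving this homogeneous linear system for the smallest-integer solution (first nonzero entry positive) gives (2, -2, -1, -2).

(2, -2, -1, -2)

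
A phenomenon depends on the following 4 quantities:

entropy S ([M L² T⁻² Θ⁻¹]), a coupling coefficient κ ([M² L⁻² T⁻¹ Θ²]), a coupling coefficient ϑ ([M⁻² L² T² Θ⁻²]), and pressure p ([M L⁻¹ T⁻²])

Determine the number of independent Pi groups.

There are 4 variables and 4 base dimensions (M, L, T, Θ).
The dimension matrix has rank 4.
Independent dimensionless groups: 4 − 4 = 0.

0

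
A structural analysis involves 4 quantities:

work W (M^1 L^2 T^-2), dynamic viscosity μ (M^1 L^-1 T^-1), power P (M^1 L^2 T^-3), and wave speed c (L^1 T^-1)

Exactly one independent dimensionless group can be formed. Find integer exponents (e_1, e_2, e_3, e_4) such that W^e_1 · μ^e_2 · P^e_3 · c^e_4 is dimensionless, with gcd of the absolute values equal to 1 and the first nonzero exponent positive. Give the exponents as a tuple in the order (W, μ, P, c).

(1, 1, -2, 3)

M: e_1·(1) + e_2·(1) + e_3·(1) + e_4·(0) = 0
L: e_1·(2) + e_2·(-1) + e_3·(2) + e_4·(1) = 0
T: e_1·(-2) + e_2·(-1) + e_3·(-3) + e_4·(-1) = 0
Solving this homogeneous linear system for the smallest-integer solution (first nonzero entry positive) gives (1, 1, -2, 3).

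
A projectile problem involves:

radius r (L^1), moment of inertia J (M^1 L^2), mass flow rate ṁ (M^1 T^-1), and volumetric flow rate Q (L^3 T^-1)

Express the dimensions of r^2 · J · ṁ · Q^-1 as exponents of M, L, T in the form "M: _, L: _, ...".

Collect each base-dimension exponent across the product:
  M: 2·(0) + (1) + (1) − (0) = 2
  L: 2·(1) + (2) + (0) − (3) = 1
  T: 2·(0) + (0) + (-1) − (-1) = 0
So the dimensions are [M² L].

M: 2, L: 1, T: 0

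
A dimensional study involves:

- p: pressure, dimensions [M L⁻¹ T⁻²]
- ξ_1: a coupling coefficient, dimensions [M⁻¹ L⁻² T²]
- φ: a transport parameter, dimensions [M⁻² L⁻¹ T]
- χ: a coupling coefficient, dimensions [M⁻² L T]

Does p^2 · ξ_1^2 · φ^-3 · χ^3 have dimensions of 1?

Sum the exponent of each base dimension across the product:
  M: 2·[p]_M + 2·[ξ_1]_M − 3·[φ]_M + 3·[χ]_M = 2·(1) + 2·(-1) − 3·(-2) + 3·(-2) = 0
  L: 2·[p]_L + 2·[ξ_1]_L − 3·[φ]_L + 3·[χ]_L = 2·(-1) + 2·(-2) − 3·(-1) + 3·(1) = 0
  T: 2·[p]_T + 2·[ξ_1]_T − 3·[φ]_T + 3·[χ]_T = 2·(-2) + 2·(2) − 3·(1) + 3·(1) = 0
All base exponents vanish — dimensionless.

yes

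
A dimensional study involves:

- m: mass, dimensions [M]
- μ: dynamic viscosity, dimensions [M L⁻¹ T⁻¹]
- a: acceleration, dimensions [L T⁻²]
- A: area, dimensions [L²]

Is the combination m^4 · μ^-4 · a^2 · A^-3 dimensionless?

yes

Sum the exponent of each base dimension across the product:
  M: 4·[m]_M − 4·[μ]_M + 2·[a]_M − 3·[A]_M = 4·(1) − 4·(1) + 2·(0) − 3·(0) = 0
  L: 4·[m]_L − 4·[μ]_L + 2·[a]_L − 3·[A]_L = 4·(0) − 4·(-1) + 2·(1) − 3·(2) = 0
  T: 4·[m]_T − 4·[μ]_T + 2·[a]_T − 3·[A]_T = 4·(0) − 4·(-1) + 2·(-2) − 3·(0) = 0
  N: 4·[m]_N − 4·[μ]_N + 2·[a]_N − 3·[A]_N = 4·(0) − 4·(0) + 2·(0) − 3·(0) = 0
All base exponents vanish — dimensionless.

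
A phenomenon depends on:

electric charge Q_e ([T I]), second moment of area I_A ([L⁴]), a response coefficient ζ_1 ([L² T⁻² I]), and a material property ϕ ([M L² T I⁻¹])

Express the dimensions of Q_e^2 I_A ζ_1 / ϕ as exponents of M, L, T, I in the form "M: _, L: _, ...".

M: -1, L: 4, T: -1, I: 4

Collect each base-dimension exponent across the product:
  M: 2·(0) + (0) + (0) − (1) = -1
  L: 2·(0) + (4) + (2) − (2) = 4
  T: 2·(1) + (0) + (-2) − (1) = -1
  I: 2·(1) + (0) + (1) − (-1) = 4
So the dimensions are [M⁻¹ L⁴ T⁻¹ I⁴].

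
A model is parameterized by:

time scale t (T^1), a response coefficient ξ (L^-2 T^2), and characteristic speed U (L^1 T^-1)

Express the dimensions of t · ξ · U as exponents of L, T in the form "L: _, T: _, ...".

Collect each base-dimension exponent across the product:
  L: (0) + (-2) + (1) = -1
  T: (1) + (2) + (-1) = 2
So the dimensions are [L⁻¹ T²].

L: -1, T: 2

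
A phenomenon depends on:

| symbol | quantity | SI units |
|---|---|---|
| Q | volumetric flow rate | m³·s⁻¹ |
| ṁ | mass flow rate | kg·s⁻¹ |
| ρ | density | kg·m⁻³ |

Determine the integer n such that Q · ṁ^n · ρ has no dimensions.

Balance the M exponent: (1)·n from ṁ, plus (0) + (1) = 1 from the rest, must sum to zero.
n + 1 = 0, so n = -1.

-1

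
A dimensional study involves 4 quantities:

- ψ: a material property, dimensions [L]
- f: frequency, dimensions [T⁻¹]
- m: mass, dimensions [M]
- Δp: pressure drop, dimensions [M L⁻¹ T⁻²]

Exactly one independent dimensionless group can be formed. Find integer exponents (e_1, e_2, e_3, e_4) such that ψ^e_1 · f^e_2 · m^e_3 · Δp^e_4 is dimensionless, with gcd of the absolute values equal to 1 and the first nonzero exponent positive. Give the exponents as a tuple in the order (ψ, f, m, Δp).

(1, -2, -1, 1)

M: e_1·(0) + e_2·(0) + e_3·(1) + e_4·(1) = 0
L: e_1·(1) + e_2·(0) + e_3·(0) + e_4·(-1) = 0
T: e_1·(0) + e_2·(-1) + e_3·(0) + e_4·(-2) = 0
Solving this homogeneous linear system for the smallest-integer solution (first nonzero entry positive) gives (1, -2, -1, 1).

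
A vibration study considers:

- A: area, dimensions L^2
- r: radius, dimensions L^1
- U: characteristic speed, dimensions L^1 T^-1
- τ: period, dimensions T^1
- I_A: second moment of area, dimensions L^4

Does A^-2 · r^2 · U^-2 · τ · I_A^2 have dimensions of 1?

Sum the exponent of each base dimension across the product:
  L: −2·[A]_L + 2·[r]_L − 2·[U]_L + [τ]_L + 2·[I_A]_L = −2·(2) + 2·(1) − 2·(1) + (0) + 2·(4) = 4
  T: −2·[A]_T + 2·[r]_T − 2·[U]_T + [τ]_T + 2·[I_A]_T = −2·(0) + 2·(0) − 2·(-1) + (1) + 2·(0) = 3
Net dimensions [L⁴ T³] ≠ [1] — not dimensionless.

no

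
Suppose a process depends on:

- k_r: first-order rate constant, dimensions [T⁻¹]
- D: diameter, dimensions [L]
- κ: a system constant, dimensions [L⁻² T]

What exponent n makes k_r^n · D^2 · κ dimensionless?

Balance the T exponent: (-1)·n from k_r, plus 2·(0) + (1) = 1 from the rest, must sum to zero.
−n + 1 = 0, so n = 1.

1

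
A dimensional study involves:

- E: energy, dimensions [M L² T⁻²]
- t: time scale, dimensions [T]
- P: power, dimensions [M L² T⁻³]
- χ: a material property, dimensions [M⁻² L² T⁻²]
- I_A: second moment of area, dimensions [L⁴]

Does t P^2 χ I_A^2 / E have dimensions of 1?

Sum the exponent of each base dimension across the product:
  M: −[E]_M + [t]_M + 2·[P]_M + [χ]_M + 2·[I_A]_M = −(1) + (0) + 2·(1) + (-2) + 2·(0) = -1
  L: −[E]_L + [t]_L + 2·[P]_L + [χ]_L + 2·[I_A]_L = −(2) + (0) + 2·(2) + (2) + 2·(4) = 12
  T: −[E]_T + [t]_T + 2·[P]_T + [χ]_T + 2·[I_A]_T = −(-2) + (1) + 2·(-3) + (-2) + 2·(0) = -5
Net dimensions [M⁻¹ L¹² T⁻⁵] ≠ [1] — not dimensionless.

no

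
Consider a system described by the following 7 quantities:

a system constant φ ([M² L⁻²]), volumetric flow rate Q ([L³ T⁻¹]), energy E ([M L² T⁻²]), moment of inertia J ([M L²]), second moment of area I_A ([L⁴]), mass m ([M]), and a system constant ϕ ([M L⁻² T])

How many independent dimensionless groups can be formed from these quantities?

4

There are 7 variables and 3 base dimensions (M, L, T).
The dimension matrix has rank 3.
Independent dimensionless groups: 7 − 3 = 4.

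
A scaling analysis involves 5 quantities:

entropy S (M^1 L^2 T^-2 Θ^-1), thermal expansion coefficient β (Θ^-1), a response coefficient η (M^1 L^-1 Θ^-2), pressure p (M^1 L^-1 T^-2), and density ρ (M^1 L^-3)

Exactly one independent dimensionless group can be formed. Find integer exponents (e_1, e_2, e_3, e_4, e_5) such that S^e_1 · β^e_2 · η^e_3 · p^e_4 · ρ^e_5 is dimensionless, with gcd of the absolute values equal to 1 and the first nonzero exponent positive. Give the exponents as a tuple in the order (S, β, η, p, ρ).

M: e_1·(1) + e_2·(0) + e_3·(1) + e_4·(1) + e_5·(1) = 0
L: e_1·(2) + e_2·(0) + e_3·(-1) + e_4·(-1) + e_5·(-3) = 0
T: e_1·(-2) + e_2·(0) + e_3·(0) + e_4·(-2) + e_5·(0) = 0
Θ: e_1·(-1) + e_2·(-1) + e_3·(-2) + e_4·(0) + e_5·(0) = 0
Solving this homogeneous linear system for the smallest-integer solution (first nonzero entry positive) gives (2, 4, -3, -2, 3).

(2, 4, -3, -2, 3)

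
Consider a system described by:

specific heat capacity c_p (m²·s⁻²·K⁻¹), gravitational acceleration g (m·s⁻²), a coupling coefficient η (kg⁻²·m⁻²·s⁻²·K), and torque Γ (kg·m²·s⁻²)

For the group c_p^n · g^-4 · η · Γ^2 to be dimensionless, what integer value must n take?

Balance the L exponent: (2)·n from c_p, plus −4·(1) + (-2) + 2·(2) = -2 from the rest, must sum to zero.
2n − 2 = 0, so n = 1.

1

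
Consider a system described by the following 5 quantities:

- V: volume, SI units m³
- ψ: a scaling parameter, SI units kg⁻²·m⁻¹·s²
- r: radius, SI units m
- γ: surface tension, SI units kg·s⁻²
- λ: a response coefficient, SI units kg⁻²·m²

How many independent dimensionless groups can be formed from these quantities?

There are 5 variables and 3 base dimensions (M, L, T).
The dimension matrix has rank 3.
Independent dimensionless groups: 5 − 3 = 2.

2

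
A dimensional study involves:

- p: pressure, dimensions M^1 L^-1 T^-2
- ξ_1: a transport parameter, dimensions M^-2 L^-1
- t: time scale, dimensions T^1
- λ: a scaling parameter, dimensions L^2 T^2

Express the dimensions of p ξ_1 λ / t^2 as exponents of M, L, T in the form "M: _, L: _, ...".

Collect each base-dimension exponent across the product:
  M: (1) + (-2) − 2·(0) + (0) = -1
  L: (-1) + (-1) − 2·(0) + (2) = 0
  T: (-2) + (0) − 2·(1) + (2) = -2
So the dimensions are [M⁻¹ T⁻²].

M: -1, L: 0, T: -2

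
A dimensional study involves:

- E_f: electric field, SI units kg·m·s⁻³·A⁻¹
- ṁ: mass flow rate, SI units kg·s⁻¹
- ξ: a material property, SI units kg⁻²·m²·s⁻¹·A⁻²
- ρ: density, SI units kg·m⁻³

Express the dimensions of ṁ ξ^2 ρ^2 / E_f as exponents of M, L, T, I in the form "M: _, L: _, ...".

M: -2, L: -3, T: 0, I: -3

Collect each base-dimension exponent across the product:
  M: −(1) + (1) + 2·(-2) + 2·(1) = -2
  L: −(1) + (0) + 2·(2) + 2·(-3) = -3
  T: −(-3) + (-1) + 2·(-1) + 2·(0) = 0
  I: −(-1) + (0) + 2·(-2) + 2·(0) = -3
So the dimensions are [M⁻² L⁻³ I⁻³].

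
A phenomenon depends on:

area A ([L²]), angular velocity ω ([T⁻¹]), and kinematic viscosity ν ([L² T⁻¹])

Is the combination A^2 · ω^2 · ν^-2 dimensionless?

Sum the exponent of each base dimension across the product:
  M: 2·[A]_M + 2·[ω]_M − 2·[ν]_M = 2·(0) + 2·(0) − 2·(0) = 0
  L: 2·[A]_L + 2·[ω]_L − 2·[ν]_L = 2·(2) + 2·(0) − 2·(2) = 0
  T: 2·[A]_T + 2·[ω]_T − 2·[ν]_T = 2·(0) + 2·(-1) − 2·(-1) = 0
All base exponents vanish — dimensionless.

yes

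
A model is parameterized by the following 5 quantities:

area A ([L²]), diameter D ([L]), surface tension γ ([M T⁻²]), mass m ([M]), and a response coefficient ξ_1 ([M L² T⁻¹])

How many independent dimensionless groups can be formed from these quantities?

2

There are 5 variables and 3 base dimensions (M, L, T).
The dimension matrix has rank 3.
Independent dimensionless groups: 5 − 3 = 2.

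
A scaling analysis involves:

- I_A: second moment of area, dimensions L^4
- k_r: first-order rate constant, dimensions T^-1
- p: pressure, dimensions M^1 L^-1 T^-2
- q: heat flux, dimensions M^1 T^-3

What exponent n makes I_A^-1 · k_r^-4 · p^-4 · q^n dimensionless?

Balance the M exponent: (1)·n from q, plus −(0) − 4·(0) − 4·(1) = -4 from the rest, must sum to zero.
n − 4 = 0, so n = 4.

4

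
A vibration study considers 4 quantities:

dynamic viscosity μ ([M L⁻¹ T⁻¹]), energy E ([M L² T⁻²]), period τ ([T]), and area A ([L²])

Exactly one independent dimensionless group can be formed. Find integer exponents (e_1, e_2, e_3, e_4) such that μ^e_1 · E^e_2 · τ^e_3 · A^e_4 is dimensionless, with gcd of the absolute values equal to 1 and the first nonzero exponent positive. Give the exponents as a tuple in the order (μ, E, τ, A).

(2, -2, -2, 3)

M: e_1·(1) + e_2·(1) + e_3·(0) + e_4·(0) = 0
L: e_1·(-1) + e_2·(2) + e_3·(0) + e_4·(2) = 0
T: e_1·(-1) + e_2·(-2) + e_3·(1) + e_4·(0) = 0
Solving this homogeneous linear system for the smallest-integer solution (first nonzero entry positive) gives (2, -2, -2, 3).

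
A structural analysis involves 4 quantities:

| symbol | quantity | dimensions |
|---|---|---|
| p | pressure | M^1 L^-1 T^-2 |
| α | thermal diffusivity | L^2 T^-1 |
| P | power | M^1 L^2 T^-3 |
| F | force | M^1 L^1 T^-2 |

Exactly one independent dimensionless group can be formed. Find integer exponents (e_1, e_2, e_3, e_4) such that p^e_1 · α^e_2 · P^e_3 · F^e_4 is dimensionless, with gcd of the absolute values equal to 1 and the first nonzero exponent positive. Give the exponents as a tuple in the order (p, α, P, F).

(1, 2, -2, 1)

M: e_1·(1) + e_2·(0) + e_3·(1) + e_4·(1) = 0
L: e_1·(-1) + e_2·(2) + e_3·(2) + e_4·(1) = 0
T: e_1·(-2) + e_2·(-1) + e_3·(-3) + e_4·(-2) = 0
Solving this homogeneous linear system for the smallest-integer solution (first nonzero entry positive) gives (1, 2, -2, 1).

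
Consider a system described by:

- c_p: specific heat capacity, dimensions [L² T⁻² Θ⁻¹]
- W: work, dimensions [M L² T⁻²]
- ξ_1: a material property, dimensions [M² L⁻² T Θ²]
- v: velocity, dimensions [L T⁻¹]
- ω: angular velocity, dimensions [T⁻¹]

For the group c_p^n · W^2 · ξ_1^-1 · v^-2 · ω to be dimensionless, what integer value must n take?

Balance the L exponent: (2)·n from c_p, plus 2·(2) − (-2) − 2·(1) + (0) = 4 from the rest, must sum to zero.
2n + 4 = 0, so n = -2.

-2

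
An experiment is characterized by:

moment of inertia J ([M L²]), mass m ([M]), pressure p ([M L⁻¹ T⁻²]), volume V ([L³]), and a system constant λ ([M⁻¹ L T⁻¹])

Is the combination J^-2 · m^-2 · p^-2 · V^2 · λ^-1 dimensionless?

Sum the exponent of each base dimension across the product:
  M: −2·[J]_M − 2·[m]_M − 2·[p]_M + 2·[V]_M − [λ]_M = −2·(1) − 2·(1) − 2·(1) + 2·(0) − (-1) = -5
  L: −2·[J]_L − 2·[m]_L − 2·[p]_L + 2·[V]_L − [λ]_L = −2·(2) − 2·(0) − 2·(-1) + 2·(3) − (1) = 3
  T: −2·[J]_T − 2·[m]_T − 2·[p]_T + 2·[V]_T − [λ]_T = −2·(0) − 2·(0) − 2·(-2) + 2·(0) − (-1) = 5
Net dimensions [M⁻⁵ L³ T⁵] ≠ [1] — not dimensionless.

no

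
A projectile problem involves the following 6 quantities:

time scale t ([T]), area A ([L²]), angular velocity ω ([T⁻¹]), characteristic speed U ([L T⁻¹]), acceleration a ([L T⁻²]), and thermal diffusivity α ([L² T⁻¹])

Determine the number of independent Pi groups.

4

There are 6 variables and 2 base dimensions (L, T).
The dimension matrix has rank 2.
Independent dimensionless groups: 6 − 2 = 4.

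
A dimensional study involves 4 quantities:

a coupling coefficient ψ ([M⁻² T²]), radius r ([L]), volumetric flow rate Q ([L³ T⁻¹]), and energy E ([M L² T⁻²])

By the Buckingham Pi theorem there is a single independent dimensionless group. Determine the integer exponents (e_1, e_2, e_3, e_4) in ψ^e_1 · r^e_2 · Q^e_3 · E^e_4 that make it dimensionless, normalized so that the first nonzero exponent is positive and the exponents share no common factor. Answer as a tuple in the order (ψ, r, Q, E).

(1, 2, -2, 2)

M: e_1·(-2) + e_2·(0) + e_3·(0) + e_4·(1) = 0
L: e_1·(0) + e_2·(1) + e_3·(3) + e_4·(2) = 0
T: e_1·(2) + e_2·(0) + e_3·(-1) + e_4·(-2) = 0
Solving this homogeneous linear system for the smallest-integer solution (first nonzero entry positive) gives (1, 2, -2, 2).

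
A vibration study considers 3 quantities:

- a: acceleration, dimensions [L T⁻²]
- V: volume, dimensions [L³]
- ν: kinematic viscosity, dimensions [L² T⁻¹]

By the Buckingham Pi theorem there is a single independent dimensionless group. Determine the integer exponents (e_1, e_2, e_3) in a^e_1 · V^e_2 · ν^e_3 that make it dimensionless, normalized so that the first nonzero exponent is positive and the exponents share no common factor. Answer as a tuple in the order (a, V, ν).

L: e_1·(1) + e_2·(3) + e_3·(2) = 0
T: e_1·(-2) + e_2·(0) + e_3·(-1) = 0
Solving this homogeneous linear system for the smallest-integer solution (first nonzero entry positive) gives (1, 1, -2).

(1, 1, -2)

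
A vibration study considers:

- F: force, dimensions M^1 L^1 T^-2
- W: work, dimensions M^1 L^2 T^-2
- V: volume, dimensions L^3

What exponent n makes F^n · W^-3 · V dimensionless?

Balance the M exponent: (1)·n from F, plus −3·(1) + (0) = -3 from the rest, must sum to zero.
n − 3 = 0, so n = 3.

3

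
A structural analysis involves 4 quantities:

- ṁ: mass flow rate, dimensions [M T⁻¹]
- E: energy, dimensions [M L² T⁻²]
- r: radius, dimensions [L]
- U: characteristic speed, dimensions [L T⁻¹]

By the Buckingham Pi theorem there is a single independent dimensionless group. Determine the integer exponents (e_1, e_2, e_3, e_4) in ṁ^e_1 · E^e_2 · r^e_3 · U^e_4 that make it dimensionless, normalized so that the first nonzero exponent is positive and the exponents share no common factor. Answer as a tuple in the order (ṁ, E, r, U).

(1, -1, 1, 1)

M: e_1·(1) + e_2·(1) + e_3·(0) + e_4·(0) = 0
L: e_1·(0) + e_2·(2) + e_3·(1) + e_4·(1) = 0
T: e_1·(-1) + e_2·(-2) + e_3·(0) + e_4·(-1) = 0
Solving this homogeneous linear system for the smallest-integer solution (first nonzero entry positive) gives (1, -1, 1, 1).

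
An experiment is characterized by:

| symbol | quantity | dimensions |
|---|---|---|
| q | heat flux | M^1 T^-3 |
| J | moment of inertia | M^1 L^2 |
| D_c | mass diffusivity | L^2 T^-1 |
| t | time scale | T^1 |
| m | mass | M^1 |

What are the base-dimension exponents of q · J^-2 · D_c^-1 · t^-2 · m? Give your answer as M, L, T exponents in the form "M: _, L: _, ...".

Collect each base-dimension exponent across the product:
  M: (1) − 2·(1) − (0) − 2·(0) + (1) = 0
  L: (0) − 2·(2) − (2) − 2·(0) + (0) = -6
  T: (-3) − 2·(0) − (-1) − 2·(1) + (0) = -4
So the dimensions are [L⁻⁶ T⁻⁴].

M: 0, L: -6, T: -4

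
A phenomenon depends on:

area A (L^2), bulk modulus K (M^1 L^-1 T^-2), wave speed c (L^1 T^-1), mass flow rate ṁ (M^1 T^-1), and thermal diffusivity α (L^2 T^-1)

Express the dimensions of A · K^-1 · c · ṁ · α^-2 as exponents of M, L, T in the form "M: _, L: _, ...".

Collect each base-dimension exponent across the product:
  M: (0) − (1) + (0) + (1) − 2·(0) = 0
  L: (2) − (-1) + (1) + (0) − 2·(2) = 0
  T: (0) − (-2) + (-1) + (-1) − 2·(-1) = 2
So the dimensions are [T²].

M: 0, L: 0, T: 2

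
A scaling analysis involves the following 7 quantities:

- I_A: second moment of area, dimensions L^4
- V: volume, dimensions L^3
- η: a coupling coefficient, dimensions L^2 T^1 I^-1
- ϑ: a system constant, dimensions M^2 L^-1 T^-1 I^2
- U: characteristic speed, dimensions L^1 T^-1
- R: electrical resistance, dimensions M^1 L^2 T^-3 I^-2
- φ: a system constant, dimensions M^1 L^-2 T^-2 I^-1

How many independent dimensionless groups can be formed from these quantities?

3

There are 7 variables and 4 base dimensions (M, L, T, I).
The dimension matrix has rank 4.
Independent dimensionless groups: 7 − 4 = 3.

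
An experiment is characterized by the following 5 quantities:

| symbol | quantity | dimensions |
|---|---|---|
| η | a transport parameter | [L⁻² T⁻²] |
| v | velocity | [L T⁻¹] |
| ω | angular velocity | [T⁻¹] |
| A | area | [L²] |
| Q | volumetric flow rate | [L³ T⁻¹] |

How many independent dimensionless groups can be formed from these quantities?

3

There are 5 variables and 2 base dimensions (L, T).
The dimension matrix has rank 2.
Independent dimensionless groups: 5 − 2 = 3.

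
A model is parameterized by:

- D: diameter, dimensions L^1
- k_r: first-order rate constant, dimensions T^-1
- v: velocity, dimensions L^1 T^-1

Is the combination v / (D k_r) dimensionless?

yes

Sum the exponent of each base dimension across the product:
  M: −[D]_M − [k_r]_M + [v]_M = −(0) − (0) + (0) = 0
  L: −[D]_L − [k_r]_L + [v]_L = −(1) − (0) + (1) = 0
  T: −[D]_T − [k_r]_T + [v]_T = −(0) − (-1) + (-1) = 0
  Θ: −[D]_Θ − [k_r]_Θ + [v]_Θ = −(0) − (0) + (0) = 0
All base exponents vanish — dimensionless.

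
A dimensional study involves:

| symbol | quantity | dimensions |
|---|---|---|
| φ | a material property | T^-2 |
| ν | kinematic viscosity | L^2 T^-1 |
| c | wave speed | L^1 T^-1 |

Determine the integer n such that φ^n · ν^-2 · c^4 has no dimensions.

Balance the T exponent: (-2)·n from φ, plus −2·(-1) + 4·(-1) = -2 from the rest, must sum to zero.
-2n − 2 = 0, so n = -1.

-1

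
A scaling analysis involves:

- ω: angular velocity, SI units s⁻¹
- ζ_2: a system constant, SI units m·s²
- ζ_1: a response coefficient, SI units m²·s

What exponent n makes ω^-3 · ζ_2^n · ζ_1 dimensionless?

Balance the L exponent: (1)·n from ζ_2, plus −3·(0) + (2) = 2 from the rest, must sum to zero.
n + 2 = 0, so n = -2.

-2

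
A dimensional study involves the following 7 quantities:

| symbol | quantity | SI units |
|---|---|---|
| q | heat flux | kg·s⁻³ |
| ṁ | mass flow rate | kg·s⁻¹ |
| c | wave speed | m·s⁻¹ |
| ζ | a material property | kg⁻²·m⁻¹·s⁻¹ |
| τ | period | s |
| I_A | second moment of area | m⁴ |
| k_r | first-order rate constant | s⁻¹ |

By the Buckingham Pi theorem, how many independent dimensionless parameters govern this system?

There are 7 variables and 3 base dimensions (M, L, T).
The dimension matrix has rank 3.
Independent dimensionless groups: 7 − 3 = 4.

4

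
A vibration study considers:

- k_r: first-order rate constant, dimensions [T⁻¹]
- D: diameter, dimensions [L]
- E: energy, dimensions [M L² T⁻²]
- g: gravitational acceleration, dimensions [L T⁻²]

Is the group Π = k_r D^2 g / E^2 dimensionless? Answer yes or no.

no

Sum the exponent of each base dimension across the product:
  M: [k_r]_M + 2·[D]_M − 2·[E]_M + [g]_M = (0) + 2·(0) − 2·(1) + (0) = -2
  L: [k_r]_L + 2·[D]_L − 2·[E]_L + [g]_L = (0) + 2·(1) − 2·(2) + (1) = -1
  T: [k_r]_T + 2·[D]_T − 2·[E]_T + [g]_T = (-1) + 2·(0) − 2·(-2) + (-2) = 1
Net dimensions [M⁻² L⁻¹ T] ≠ [1] — not dimensionless.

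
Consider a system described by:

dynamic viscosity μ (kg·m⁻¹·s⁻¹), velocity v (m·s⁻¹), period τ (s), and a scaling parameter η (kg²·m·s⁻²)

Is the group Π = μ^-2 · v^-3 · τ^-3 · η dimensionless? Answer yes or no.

Sum the exponent of each base dimension across the product:
  M: −2·[μ]_M − 3·[v]_M − 3·[τ]_M + [η]_M = −2·(1) − 3·(0) − 3·(0) + (2) = 0
  L: −2·[μ]_L − 3·[v]_L − 3·[τ]_L + [η]_L = −2·(-1) − 3·(1) − 3·(0) + (1) = 0
  T: −2·[μ]_T − 3·[v]_T − 3·[τ]_T + [η]_T = −2·(-1) − 3·(-1) − 3·(1) + (-2) = 0
All base exponents vanish — dimensionless.

yes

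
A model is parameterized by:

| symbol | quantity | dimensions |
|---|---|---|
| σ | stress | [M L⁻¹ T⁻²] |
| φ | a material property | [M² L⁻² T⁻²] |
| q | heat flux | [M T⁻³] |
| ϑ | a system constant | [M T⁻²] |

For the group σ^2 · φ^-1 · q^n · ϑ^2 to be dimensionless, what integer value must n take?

-2

Balance the M exponent: (1)·n from q, plus 2·(1) − (2) + 2·(1) = 2 from the rest, must sum to zero.
n + 2 = 0, so n = -2.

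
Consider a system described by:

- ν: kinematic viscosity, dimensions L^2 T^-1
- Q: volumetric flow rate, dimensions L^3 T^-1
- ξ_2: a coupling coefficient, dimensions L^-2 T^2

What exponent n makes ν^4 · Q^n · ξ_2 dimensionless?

-2

Balance the L exponent: (3)·n from Q, plus 4·(2) + (-2) = 6 from the rest, must sum to zero.
3n + 6 = 0, so n = -2.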